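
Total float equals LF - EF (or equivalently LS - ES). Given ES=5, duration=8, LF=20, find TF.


EF = ES + duration = 5 + 8 = 13
LS = LF - duration = 20 - 8 = 12
Total Float = LF - EF = 20 - 13
(or LS - ES = 12 - 5)
= 7


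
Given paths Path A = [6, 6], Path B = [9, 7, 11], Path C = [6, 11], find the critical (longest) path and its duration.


Path A: 6 + 6 = 12
Path B: 9 + 7 + 11 = 27
Path C: 6 + 11 = 17
Critical path = longest = max(12, 27, 17)
= 27 (Path B)


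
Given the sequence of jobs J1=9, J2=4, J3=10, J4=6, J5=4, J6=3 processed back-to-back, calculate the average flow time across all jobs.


Completion times:
  J1: completes at 9
  J2: completes at 13
  J3: completes at 23
  J4: completes at 29
  J5: completes at 33
  J6: completes at 36
Sum = 143
Average = 143/6
= 23.83


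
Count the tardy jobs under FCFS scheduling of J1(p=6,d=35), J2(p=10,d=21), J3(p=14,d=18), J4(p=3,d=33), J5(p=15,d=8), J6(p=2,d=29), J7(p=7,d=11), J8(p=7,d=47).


Completion vs due date:
  J1: C=6, d=35 → on time
  J2: C=16, d=21 → on time
  J3: C=30, d=18 → TARDY
  J4: C=33, d=33 → on time
  J5: C=48, d=8 → TARDY
  J6: C=50, d=29 → TARDY
  J7: C=57, d=11 → TARDY
  J8: C=64, d=47 → TARDY
Tardy jobs: J3, J5, J6, J7, J8
Count = 5


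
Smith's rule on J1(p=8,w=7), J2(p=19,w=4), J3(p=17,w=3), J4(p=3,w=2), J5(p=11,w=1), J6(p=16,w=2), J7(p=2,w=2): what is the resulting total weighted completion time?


WSPT order (by p/w): J7 → J1 → J4 → J2 → J3 → J6 → J5
  J7: C=2, w·C=2×2=4
  J1: C=10, w·C=7×10=70
  J4: C=13, w·C=2×13=26
  J2: C=32, w·C=4×32=128
  J3: C=49, w·C=3×49=147
  J6: C=65, w·C=2×65=130
  J5: C=76, w·C=1×76=76
Σ w·C = 581
= 581


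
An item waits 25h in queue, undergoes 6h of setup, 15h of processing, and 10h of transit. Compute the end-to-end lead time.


Lead time = queue + setup + processing + transit
= 25 + 6 + 15 + 10
= 56 hours


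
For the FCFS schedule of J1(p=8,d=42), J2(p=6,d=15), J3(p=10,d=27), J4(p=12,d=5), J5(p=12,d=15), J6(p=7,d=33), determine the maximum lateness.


Lateness per job (L = C - d):
  J1: C=8, d=42, L=-34
  J2: C=14, d=15, L=-1
  J3: C=24, d=27, L=-3
  J4: C=36, d=5, L=31
  J5: C=48, d=15, L=33
  J6: C=55, d=33, L=22
Lmax = max(-34, -1, -3, 31, 33, 22)
= 33


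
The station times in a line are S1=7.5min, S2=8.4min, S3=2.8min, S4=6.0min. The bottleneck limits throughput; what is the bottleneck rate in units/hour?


Bottleneck = longest station time
Station times: [7.5, 8.4, 2.8, 6.0]
Max = 8.4 min
Rate = 60 / 8.4
= 7.14 units/hour (bottleneck: 8.4min)


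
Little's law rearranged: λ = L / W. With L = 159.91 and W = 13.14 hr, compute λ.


Little's law: L = λW → λ = L / W
= 159.91 / 13.14
= 12.17 per hour


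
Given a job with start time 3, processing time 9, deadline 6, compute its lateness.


Completion = 3 + 9 = 12
Lateness = C - d = 12 - 6
= 6


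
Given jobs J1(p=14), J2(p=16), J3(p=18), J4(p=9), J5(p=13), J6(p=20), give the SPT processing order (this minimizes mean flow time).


SPT: sort by shortest processing time
  J4: p=9
  J5: p=13
  J1: p=14
  J2: p=16
  J3: p=18
  J6: p=20
Order: J4 → J5 → J1 → J2 → J3 → J6


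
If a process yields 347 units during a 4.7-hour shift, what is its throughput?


Throughput = units / time
= 347 / 4.7
= 73.8 units/hour


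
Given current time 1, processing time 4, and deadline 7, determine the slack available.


Slack = due - current_time - processing
= 7 - 1 - 4
= 2


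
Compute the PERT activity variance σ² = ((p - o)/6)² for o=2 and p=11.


σ² = ((p - o) / 6)² = (p - o)² / 36
= (11 - 2)² / 36
= 9² / 36
= 81 / 36
= 2.2500


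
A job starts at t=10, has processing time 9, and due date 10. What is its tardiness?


Completion = start + processing = 10 + 9 = 19
Tardiness = max(0, C - d) = max(0, 19 - 10)
= max(0, 9)
= 9


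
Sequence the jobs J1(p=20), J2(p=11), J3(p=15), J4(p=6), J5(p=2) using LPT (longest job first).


LPT: sort by longest processing time first
  J1: p=20
  J3: p=15
  J2: p=11
  J4: p=6
  J5: p=2
Order: J1 → J3 → J2 → J4 → J5


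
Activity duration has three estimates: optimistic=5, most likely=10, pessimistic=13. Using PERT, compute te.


te = (o + 4m + p) / 6
= (5 + 4×10 + 13) / 6
= (5 + 40 + 13) / 6
= 58 / 6
= 9.67


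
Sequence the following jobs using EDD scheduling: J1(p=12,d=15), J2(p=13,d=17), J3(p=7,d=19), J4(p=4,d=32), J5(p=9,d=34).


EDD: sort by earliest due date
  J1: d=15, p=12
  J2: d=17, p=13
  J3: d=19, p=7
  J4: d=32, p=4
  J5: d=34, p=9
Order: J1 → J2 → J3 → J4 → J5


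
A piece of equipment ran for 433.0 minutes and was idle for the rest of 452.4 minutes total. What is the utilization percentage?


Utilization = busy / total × 100
= 433.0 / 452.4 × 100
= 95.7%


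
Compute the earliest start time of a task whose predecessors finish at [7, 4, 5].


ES = max of all predecessor completion times
Predecessors: [7, 4, 5]
ES = max(7, 4, 5)
= 7


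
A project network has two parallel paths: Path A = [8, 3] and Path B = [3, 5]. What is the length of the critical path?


Path A: 8 + 3 = 11
Path B: 3 + 5 = 8
Critical path = longest = max(11, 8)
= 11 (Path A)


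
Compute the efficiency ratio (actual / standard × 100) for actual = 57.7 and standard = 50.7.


Efficiency = (actual / standard) × 100
= (57.7 / 50.7) × 100
= 113.8%


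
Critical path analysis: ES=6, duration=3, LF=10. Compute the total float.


EF = ES + duration = 6 + 3 = 9
LS = LF - duration = 10 - 3 = 7
Total Float = LF - EF = 10 - 9
(or LS - ES = 7 - 6)
= 1


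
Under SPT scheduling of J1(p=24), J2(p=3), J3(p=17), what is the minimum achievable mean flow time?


SPT order: J2 → J3 → J1
Completion times:
  J2: C=3
  J3: C=20
  J1: C=44
Sum = 67, n = 3
Mean flow = 67/3
= 22.33


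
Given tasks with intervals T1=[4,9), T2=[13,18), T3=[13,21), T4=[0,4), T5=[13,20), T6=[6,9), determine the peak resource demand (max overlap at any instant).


Check each time point for overlaps:
  t=13: 3 tasks active (T2, T3, T5)
Max concurrent = 3


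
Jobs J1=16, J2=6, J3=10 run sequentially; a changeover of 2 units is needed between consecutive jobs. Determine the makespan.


Makespan = Σ processing + (n-1) × setup
= (16 + 6 + 10) + (3-1)×2
= 32 + 4
= 36 time units


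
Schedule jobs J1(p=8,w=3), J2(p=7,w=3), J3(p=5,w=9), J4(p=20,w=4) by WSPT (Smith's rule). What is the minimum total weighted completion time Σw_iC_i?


WSPT order (by p/w): J3 → J2 → J1 → J4
  J3: C=5, w·C=9×5=45
  J2: C=12, w·C=3×12=36
  J1: C=20, w·C=3×20=60
  J4: C=40, w·C=4×40=160
Σ w·C = 301
= 301


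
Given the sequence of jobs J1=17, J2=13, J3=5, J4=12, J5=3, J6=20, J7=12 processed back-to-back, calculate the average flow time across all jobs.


Completion times:
  J1: completes at 17
  J2: completes at 30
  J3: completes at 35
  J4: completes at 47
  J5: completes at 50
  J6: completes at 70
  J7: completes at 82
Sum = 331
Average = 331/7
= 47.29


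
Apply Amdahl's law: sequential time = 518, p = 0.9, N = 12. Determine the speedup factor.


Amdahl's law: T_p = T × ((1-p) + p/N)
= 518 × ((1-0.9) + 0.9/12)
= 518 × (0.10 + 0.0750)
= 518 × 0.1750
= 90.65
Speedup = 518/90.65
= 5.71×


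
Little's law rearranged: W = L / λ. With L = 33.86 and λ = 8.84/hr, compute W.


Little's law: L = λW → W = L / λ
= 33.86 / 8.84
= 3.83 hours


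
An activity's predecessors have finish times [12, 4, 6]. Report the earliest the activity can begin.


ES = max of all predecessor completion times
Predecessors: [12, 4, 6]
ES = max(12, 4, 6)
= 12


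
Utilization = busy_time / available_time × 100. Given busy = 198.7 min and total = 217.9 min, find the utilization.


Utilization = busy / total × 100
= 198.7 / 217.9 × 100
= 91.2%


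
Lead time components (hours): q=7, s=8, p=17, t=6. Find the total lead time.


Lead time = queue + setup + processing + transit
= 7 + 8 + 17 + 6
= 38 hours


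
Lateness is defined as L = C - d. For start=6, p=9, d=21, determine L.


Completion = 6 + 9 = 15
Lateness = C - d = 15 - 21
= -6


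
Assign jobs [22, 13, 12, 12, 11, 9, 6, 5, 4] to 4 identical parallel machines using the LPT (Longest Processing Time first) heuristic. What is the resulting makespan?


Jobs (LPT sorted): [22, 13, 12, 12, 11, 9, 6, 5, 4]
Machines: 4
  J=22 → Machine 1 (load: 0+22=22)
  J=13 → Machine 2 (load: 0+13=13)
  J=12 → Machine 3 (load: 0+12=12)
  J=12 → Machine 4 (load: 0+12=12)
  J=11 → Machine 3 (load: 12+11=23)
  J=9 → Machine 4 (load: 12+9=21)
  J=6 → Machine 2 (load: 13+6=19)
  J=5 → Machine 2 (load: 19+5=24)
  J=4 → Machine 4 (load: 21+4=25)
Machine loads: [22, 24, 23, 25]
Makespan = max = 25 time units


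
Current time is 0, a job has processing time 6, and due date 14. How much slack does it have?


Slack = due - current_time - processing
= 14 - 0 - 6
= 8


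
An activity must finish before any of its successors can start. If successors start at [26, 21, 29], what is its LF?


LF = min of all successor start times
Successors start at: [26, 21, 29]
LF = min(26, 21, 29)
= 21


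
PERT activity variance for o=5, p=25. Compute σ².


σ² = ((p - o) / 6)² = (p - o)² / 36
= (25 - 5)² / 36
= 20² / 36
= 400 / 36
= 11.1111


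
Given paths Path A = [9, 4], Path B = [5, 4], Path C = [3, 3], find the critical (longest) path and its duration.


Path A: 9 + 4 = 13
Path B: 5 + 4 = 9
Path C: 3 + 3 = 6
Critical path = longest = max(13, 9, 6)
= 13 (Path A)


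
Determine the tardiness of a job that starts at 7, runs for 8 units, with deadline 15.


Completion = start + processing = 7 + 8 = 15
Tardiness = max(0, C - d) = max(0, 15 - 15)
= max(0, 0)
= 0


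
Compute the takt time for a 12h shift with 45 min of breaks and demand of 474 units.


Available = 12×60 - 45 = 675 min
Takt time = 675 / 474
= 1.42 min/unit


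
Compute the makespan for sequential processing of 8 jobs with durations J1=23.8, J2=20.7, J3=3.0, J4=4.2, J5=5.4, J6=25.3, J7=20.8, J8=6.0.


Sequential makespan: sum all processing times
= 23.8 + 20.7 + 3.0 + 4.2 + 5.4 + 25.3 + 20.8 + 6.0
= 109.2 time units


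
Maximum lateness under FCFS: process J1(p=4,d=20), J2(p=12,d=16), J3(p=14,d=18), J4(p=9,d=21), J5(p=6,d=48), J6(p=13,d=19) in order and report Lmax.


Lateness per job (L = C - d):
  J1: C=4, d=20, L=-16
  J2: C=16, d=16, L=0
  J3: C=30, d=18, L=12
  J4: C=39, d=21, L=18
  J5: C=45, d=48, L=-3
  J6: C=58, d=19, L=39
Lmax = max(-16, 0, 12, 18, -3, 39)
= 39


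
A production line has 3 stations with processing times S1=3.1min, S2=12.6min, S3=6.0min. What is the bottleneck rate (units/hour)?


Bottleneck = longest station time
Station times: [3.1, 12.6, 6.0]
Max = 12.6 min
Rate = 60 / 12.6
= 4.76 units/hour (bottleneck: 12.6min)


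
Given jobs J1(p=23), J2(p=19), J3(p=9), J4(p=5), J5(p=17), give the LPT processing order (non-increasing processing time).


LPT: sort by longest processing time first
  J1: p=23
  J2: p=19
  J5: p=17
  J3: p=9
  J4: p=5
Order: J1 → J2 → J5 → J3 → J4


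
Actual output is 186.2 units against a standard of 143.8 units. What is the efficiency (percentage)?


Efficiency = (actual / standard) × 100
= (186.2 / 143.8) × 100
= 129.5%


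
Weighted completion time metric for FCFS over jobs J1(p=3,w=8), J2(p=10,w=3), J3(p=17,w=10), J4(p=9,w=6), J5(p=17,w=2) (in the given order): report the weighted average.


Completion times:
  J1: C=3, w×C=8×3=24
  J2: C=13, w×C=3×13=39
  J3: C=30, w×C=10×30=300
  J4: C=39, w×C=6×39=234
  J5: C=56, w×C=2×56=112
Sum w×C = 709
Sum w = 29
Weighted avg = 709/29
= 24.45


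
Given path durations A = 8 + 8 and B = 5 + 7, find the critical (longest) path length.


Path A: 8 + 8 = 16
Path B: 5 + 7 = 12
Critical path = longest = max(16, 12)
= 16 (Path A)


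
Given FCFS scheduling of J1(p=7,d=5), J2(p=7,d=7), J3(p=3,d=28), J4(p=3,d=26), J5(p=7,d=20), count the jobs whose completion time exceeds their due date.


Completion vs due date:
  J1: C=7, d=5 → TARDY
  J2: C=14, d=7 → TARDY
  J3: C=17, d=28 → on time
  J4: C=20, d=26 → on time
  J5: C=27, d=20 → TARDY
Tardy jobs: J1, J2, J5
Count = 3


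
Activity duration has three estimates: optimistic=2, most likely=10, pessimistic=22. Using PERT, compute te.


te = (o + 4m + p) / 6
= (2 + 4×10 + 22) / 6
= (2 + 40 + 22) / 6
= 64 / 6
= 10.67


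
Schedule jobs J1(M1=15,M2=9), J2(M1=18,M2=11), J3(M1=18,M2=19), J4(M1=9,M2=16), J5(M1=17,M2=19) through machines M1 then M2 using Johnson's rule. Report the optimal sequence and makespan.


Johnson's rule:
Group 1 (M1≤M2, sort by M1): ['J4', 'J5', 'J3']
Group 2 (M1>M2, sort desc M2): ['J2', 'J1']
Sequence: J4 → J5 → J3 → J2 → J1
Makespan calculation:
  J4: M1 done=9, M2 done=25
  J5: M1 done=26, M2 done=45
  J3: M1 done=44, M2 done=64
  J2: M1 done=62, M2 done=75
  J1: M1 done=77, M2 done=86
= Sequence: J4 → J5 → J3 → J2 → J1, Makespan: 86


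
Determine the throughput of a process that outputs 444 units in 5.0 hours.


Throughput = units / time
= 444 / 5.0
= 88.8 units/hour


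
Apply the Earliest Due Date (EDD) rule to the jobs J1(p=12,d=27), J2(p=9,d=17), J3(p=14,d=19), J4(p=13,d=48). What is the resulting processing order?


EDD: sort by earliest due date
  J2: d=17, p=9
  J3: d=19, p=14
  J1: d=27, p=12
  J4: d=48, p=13
Order: J2 → J3 → J1 → J4


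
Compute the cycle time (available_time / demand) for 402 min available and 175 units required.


Cycle time = available time / demand
= 402 / 175
= 2.30 min/unit


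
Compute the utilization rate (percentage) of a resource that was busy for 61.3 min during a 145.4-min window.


Utilization = busy / total × 100
= 61.3 / 145.4 × 100
= 42.2%


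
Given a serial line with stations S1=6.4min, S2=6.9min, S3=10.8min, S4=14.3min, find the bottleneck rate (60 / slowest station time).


Bottleneck = longest station time
Station times: [6.4, 6.9, 10.8, 14.3]
Max = 14.3 min
Rate = 60 / 14.3
= 4.20 units/hour (bottleneck: 14.3min)


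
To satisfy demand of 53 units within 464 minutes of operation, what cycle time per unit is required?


Cycle time = available time / demand
= 464 / 53
= 8.75 min/unit


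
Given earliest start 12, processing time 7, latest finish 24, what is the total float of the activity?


EF = ES + duration = 12 + 7 = 19
LS = LF - duration = 24 - 7 = 17
Total Float = LF - EF = 24 - 19
(or LS - ES = 17 - 12)
= 5


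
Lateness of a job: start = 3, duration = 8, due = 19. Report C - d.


Completion = 3 + 8 = 11
Lateness = C - d = 11 - 19
= -8


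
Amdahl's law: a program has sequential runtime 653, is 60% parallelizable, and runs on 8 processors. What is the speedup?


Amdahl's law: T_p = T × ((1-p) + p/N)
= 653 × ((1-0.6) + 0.6/8)
= 653 × (0.40 + 0.0750)
= 653 × 0.4750
= 310.18
Speedup = 653/310.18
= 2.11×


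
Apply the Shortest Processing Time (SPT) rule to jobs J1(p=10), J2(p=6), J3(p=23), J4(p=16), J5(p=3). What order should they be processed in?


SPT: sort by shortest processing time
  J5: p=3
  J2: p=6
  J1: p=10
  J4: p=16
  J3: p=23
Order: J5 → J2 → J1 → J4 → J3


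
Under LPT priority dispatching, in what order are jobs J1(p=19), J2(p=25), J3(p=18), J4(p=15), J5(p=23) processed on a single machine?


LPT: sort by longest processing time first
  J2: p=25
  J5: p=23
  J1: p=19
  J3: p=18
  J4: p=15
Order: J2 → J5 → J1 → J3 → J4


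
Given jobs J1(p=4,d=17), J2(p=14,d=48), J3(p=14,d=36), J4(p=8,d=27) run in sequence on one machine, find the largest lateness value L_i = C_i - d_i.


Lateness per job (L = C - d):
  J1: C=4, d=17, L=-13
  J2: C=18, d=48, L=-30
  J3: C=32, d=36, L=-4
  J4: C=40, d=27, L=13
Lmax = max(-13, -30, -4, 13)
= 13


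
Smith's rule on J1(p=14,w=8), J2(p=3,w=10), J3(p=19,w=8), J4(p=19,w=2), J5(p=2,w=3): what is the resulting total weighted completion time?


WSPT order (by p/w): J2 → J5 → J1 → J3 → J4
  J2: C=3, w·C=10×3=30
  J5: C=5, w·C=3×5=15
  J1: C=19, w·C=8×19=152
  J3: C=38, w·C=8×38=304
  J4: C=57, w·C=2×57=114
Σ w·C = 615
= 615


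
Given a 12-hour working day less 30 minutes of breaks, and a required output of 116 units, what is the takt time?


Available = 12×60 - 30 = 690 min
Takt time = 690 / 116
= 5.95 min/unit


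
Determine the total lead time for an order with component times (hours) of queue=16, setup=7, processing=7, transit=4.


Lead time = queue + setup + processing + transit
= 16 + 7 + 7 + 4
= 34 hours


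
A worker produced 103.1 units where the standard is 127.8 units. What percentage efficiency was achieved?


Efficiency = (actual / standard) × 100
= (103.1 / 127.8) × 100
= 80.7%


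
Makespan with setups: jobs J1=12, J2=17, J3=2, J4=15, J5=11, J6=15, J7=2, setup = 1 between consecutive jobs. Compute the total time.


Makespan = Σ processing + (n-1) × setup
= (12 + 17 + 2 + 15 + 11 + 15 + 2) + (7-1)×1
= 74 + 6
= 80 time units


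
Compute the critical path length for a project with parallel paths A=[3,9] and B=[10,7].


Path A: 3 + 9 = 12
Path B: 10 + 7 = 17
Critical path = longest = max(12, 17)
= 17 (Path B)


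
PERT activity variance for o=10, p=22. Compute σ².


σ² = ((p - o) / 6)² = (p - o)² / 36
= (22 - 10)² / 36
= 12² / 36
= 144 / 36
= 4.0000


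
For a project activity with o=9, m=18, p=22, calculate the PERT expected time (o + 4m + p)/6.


te = (o + 4m + p) / 6
= (9 + 4×18 + 22) / 6
= (9 + 72 + 22) / 6
= 103 / 6
= 17.17


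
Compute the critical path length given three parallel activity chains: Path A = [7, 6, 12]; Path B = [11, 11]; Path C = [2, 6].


Path A: 7 + 6 + 12 = 25
Path B: 11 + 11 = 22
Path C: 2 + 6 = 8
Critical path = longest = max(25, 22, 8)
= 25 (Path A)


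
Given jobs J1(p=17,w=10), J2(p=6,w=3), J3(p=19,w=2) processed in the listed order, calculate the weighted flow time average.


Completion times:
  J1: C=17, w×C=10×17=170
  J2: C=23, w×C=3×23=69
  J3: C=42, w×C=2×42=84
Sum w×C = 323
Sum w = 15
Weighted avg = 323/15
= 21.53


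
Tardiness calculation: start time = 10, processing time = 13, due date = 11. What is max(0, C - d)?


Completion = start + processing = 10 + 13 = 23
Tardiness = max(0, C - d) = max(0, 23 - 11)
= max(0, 12)
= 12


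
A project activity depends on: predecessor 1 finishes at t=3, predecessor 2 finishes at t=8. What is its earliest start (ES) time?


ES = max of all predecessor completion times
Predecessors: [3, 8]
ES = max(3, 8)
= 8


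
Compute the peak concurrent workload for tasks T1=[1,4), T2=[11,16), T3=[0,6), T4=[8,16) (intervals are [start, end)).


Check each time point for overlaps:
  t=1: 2 tasks active (T1, T3)
Max concurrent = 2


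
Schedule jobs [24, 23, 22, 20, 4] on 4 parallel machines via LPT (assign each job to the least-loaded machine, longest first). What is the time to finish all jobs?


Jobs (LPT sorted): [24, 23, 22, 20, 4]
Machines: 4
  J=24 → Machine 1 (load: 0+24=24)
  J=23 → Machine 2 (load: 0+23=23)
  J=22 → Machine 3 (load: 0+22=22)
  J=20 → Machine 4 (load: 0+20=20)
  J=4 → Machine 4 (load: 20+4=24)
Machine loads: [24, 23, 22, 24]
Makespan = max = 24 time units


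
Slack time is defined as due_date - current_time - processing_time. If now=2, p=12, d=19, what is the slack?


Slack = due - current_time - processing
= 19 - 2 - 12
= 5


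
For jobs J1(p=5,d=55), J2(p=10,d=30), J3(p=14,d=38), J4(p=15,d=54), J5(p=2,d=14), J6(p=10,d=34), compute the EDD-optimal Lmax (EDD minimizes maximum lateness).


EDD order: J5 → J2 → J6 → J3 → J4 → J1
Completion and lateness:
  J5: C=2, d=14, L=2-14=-12
  J2: C=12, d=30, L=12-30=-18
  J6: C=22, d=34, L=22-34=-12
  J3: C=36, d=38, L=36-38=-2
  J4: C=51, d=54, L=51-54=-3
  J1: C=56, d=55, L=56-55=1
Lmax = max(-12, -18, -12, -2, -3, 1)
= 1


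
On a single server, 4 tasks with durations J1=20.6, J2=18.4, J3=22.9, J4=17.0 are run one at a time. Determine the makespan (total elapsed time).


Sequential makespan: sum all processing times
= 20.6 + 18.4 + 22.9 + 17.0
= 78.9 time units


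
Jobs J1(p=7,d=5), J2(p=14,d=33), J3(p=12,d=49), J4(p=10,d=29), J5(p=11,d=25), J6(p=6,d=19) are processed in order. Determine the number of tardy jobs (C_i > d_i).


Completion vs due date:
  J1: C=7, d=5 → TARDY
  J2: C=21, d=33 → on time
  J3: C=33, d=49 → on time
  J4: C=43, d=29 → TARDY
  J5: C=54, d=25 → TARDY
  J6: C=60, d=19 → TARDY
Tardy jobs: J1, J4, J5, J6
Count = 4


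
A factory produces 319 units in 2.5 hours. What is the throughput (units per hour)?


Throughput = units / time
= 319 / 2.5
= 127.6 units/hour


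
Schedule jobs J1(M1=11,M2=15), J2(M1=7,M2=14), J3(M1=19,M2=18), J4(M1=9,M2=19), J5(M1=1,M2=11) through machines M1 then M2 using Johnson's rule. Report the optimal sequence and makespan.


Johnson's rule:
Group 1 (M1≤M2, sort by M1): ['J5', 'J2', 'J4', 'J1']
Group 2 (M1>M2, sort desc M2): ['J3']
Sequence: J5 → J2 → J4 → J1 → J3
Makespan calculation:
  J5: M1 done=1, M2 done=12
  J2: M1 done=8, M2 done=26
  J4: M1 done=17, M2 done=45
  J1: M1 done=28, M2 done=60
  J3: M1 done=47, M2 done=78
= Sequence: J5 → J2 → J4 → J1 → J3, Makespan: 78


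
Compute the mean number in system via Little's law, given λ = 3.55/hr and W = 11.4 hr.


Little's law: L = λ × W
= 3.55 × 11.4
= 40.47


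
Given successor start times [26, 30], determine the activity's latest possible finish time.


LF = min of all successor start times
Successors start at: [26, 30]
LF = min(26, 30)
= 26


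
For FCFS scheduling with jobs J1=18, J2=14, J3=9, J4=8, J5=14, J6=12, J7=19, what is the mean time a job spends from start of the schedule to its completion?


Completion times:
  J1: completes at 18
  J2: completes at 32
  J3: completes at 41
  J4: completes at 49
  J5: completes at 63
  J6: completes at 75
  J7: completes at 94
Sum = 372
Average = 372/7
= 53.14


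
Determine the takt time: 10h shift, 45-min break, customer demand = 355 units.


Available = 10×60 - 45 = 555 min
Takt time = 555 / 355
= 1.56 min/unit


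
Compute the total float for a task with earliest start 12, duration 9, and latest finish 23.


EF = ES + duration = 12 + 9 = 21
LS = LF - duration = 23 - 9 = 14
Total Float = LF - EF = 23 - 21
(or LS - ES = 14 - 12)
= 2


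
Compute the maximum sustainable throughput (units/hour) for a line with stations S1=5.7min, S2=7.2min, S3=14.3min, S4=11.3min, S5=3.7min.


Bottleneck = longest station time
Station times: [5.7, 7.2, 14.3, 11.3, 3.7]
Max = 14.3 min
Rate = 60 / 14.3
= 4.20 units/hour (bottleneck: 14.3min)


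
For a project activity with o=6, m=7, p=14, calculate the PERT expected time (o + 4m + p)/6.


te = (o + 4m + p) / 6
= (6 + 4×7 + 14) / 6
= (6 + 28 + 14) / 6
= 48 / 6
= 8.00


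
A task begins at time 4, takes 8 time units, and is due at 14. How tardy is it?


Completion = start + processing = 4 + 8 = 12
Tardiness = max(0, C - d) = max(0, 12 - 14)
= max(0, -2)
= 0


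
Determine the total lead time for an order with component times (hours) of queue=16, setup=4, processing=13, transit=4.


Lead time = queue + setup + processing + transit
= 16 + 4 + 13 + 4
= 37 hours


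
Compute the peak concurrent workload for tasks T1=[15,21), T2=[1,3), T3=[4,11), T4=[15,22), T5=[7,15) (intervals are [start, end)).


Check each time point for overlaps:
  t=7: 2 tasks active (T3, T5)
Max concurrent = 2


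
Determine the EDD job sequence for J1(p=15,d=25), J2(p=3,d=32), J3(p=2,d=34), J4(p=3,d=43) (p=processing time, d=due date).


EDD: sort by earliest due date
  J1: d=25, p=15
  J2: d=32, p=3
  J3: d=34, p=2
  J4: d=43, p=3
Order: J1 → J2 → J3 → J4


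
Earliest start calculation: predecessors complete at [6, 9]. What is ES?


ES = max of all predecessor completion times
Predecessors: [6, 9]
ES = max(6, 9)
= 9


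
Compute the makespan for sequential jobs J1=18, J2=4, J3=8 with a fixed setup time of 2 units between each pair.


Makespan = Σ processing + (n-1) × setup
= (18 + 4 + 8) + (3-1)×2
= 30 + 4
= 34 time units


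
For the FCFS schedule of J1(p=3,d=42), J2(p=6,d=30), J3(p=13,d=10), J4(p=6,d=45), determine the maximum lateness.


Lateness per job (L = C - d):
  J1: C=3, d=42, L=-39
  J2: C=9, d=30, L=-21
  J3: C=22, d=10, L=12
  J4: C=28, d=45, L=-17
Lmax = max(-39, -21, 12, -17)
= 12


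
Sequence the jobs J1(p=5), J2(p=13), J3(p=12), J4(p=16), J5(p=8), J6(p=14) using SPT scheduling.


SPT: sort by shortest processing time
  J1: p=5
  J5: p=8
  J3: p=12
  J2: p=13
  J6: p=14
  J4: p=16
Order: J1 → J5 → J3 → J2 → J6 → J4


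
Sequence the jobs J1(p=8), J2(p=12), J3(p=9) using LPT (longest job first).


LPT: sort by longest processing time first
  J2: p=12
  J3: p=9
  J1: p=8
Order: J2 → J3 → J1


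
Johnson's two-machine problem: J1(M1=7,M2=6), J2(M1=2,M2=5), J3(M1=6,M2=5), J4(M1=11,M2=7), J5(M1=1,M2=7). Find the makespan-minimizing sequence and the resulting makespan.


Johnson's rule:
Group 1 (M1≤M2, sort by M1): ['J5', 'J2']
Group 2 (M1>M2, sort desc M2): ['J4', 'J1', 'J3']
Sequence: J5 → J2 → J4 → J1 → J3
Makespan calculation:
  J5: M1 done=1, M2 done=8
  J2: M1 done=3, M2 done=13
  J4: M1 done=14, M2 done=21
  J1: M1 done=21, M2 done=27
  J3: M1 done=27, M2 done=32
= Sequence: J5 → J2 → J4 → J1 → J3, Makespan: 32


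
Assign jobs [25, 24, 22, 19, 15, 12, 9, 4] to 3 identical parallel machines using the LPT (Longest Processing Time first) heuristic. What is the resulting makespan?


Jobs (LPT sorted): [25, 24, 22, 19, 15, 12, 9, 4]
Machines: 3
  J=25 → Machine 1 (load: 0+25=25)
  J=24 → Machine 2 (load: 0+24=24)
  J=22 → Machine 3 (load: 0+22=22)
  J=19 → Machine 3 (load: 22+19=41)
  J=15 → Machine 2 (load: 24+15=39)
  J=12 → Machine 1 (load: 25+12=37)
  J=9 → Machine 1 (load: 37+9=46)
  J=4 → Machine 2 (load: 39+4=43)
Machine loads: [46, 43, 41]
Makespan = max = 46 time units


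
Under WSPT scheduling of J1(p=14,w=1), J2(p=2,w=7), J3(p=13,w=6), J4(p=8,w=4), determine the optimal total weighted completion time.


WSPT order (by p/w): J2 → J4 → J3 → J1
  J2: C=2, w·C=7×2=14
  J4: C=10, w·C=4×10=40
  J3: C=23, w·C=6×23=138
  J1: C=37, w·C=1×37=37
Σ w·C = 229
= 229


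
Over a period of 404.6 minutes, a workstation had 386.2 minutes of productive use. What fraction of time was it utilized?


Utilization = busy / total × 100
= 386.2 / 404.6 × 100
= 95.5%


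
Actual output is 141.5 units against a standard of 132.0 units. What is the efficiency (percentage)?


Efficiency = (actual / standard) × 100
= (141.5 / 132.0) × 100
= 107.2%


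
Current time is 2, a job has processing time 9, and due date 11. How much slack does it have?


Slack = due - current_time - processing
= 11 - 2 - 9
= 0


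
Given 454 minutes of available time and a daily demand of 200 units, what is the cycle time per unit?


Cycle time = available time / demand
= 454 / 200
= 2.27 min/unit


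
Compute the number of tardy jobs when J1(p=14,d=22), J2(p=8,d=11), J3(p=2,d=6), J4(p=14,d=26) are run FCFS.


Completion vs due date:
  J1: C=14, d=22 → on time
  J2: C=22, d=11 → TARDY
  J3: C=24, d=6 → TARDY
  J4: C=38, d=26 → TARDY
Tardy jobs: J2, J3, J4
Count = 3


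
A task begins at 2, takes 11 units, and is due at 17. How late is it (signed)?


Completion = 2 + 11 = 13
Lateness = C - d = 13 - 17
= -4


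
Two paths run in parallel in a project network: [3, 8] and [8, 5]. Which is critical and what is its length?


Path A: 3 + 8 = 11
Path B: 8 + 5 = 13
Critical path = longest = max(11, 13)
= 13 (Path B)


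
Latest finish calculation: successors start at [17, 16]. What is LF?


LF = min of all successor start times
Successors start at: [17, 16]
LF = min(17, 16)
= 16


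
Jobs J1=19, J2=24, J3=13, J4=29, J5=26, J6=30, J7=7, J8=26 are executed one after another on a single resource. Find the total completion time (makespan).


Sequential makespan: sum all processing times
= 19 + 24 + 13 + 29 + 26 + 30 + 7 + 26
= 174 time units


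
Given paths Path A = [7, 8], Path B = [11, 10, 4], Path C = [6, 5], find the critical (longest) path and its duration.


Path A: 7 + 8 = 15
Path B: 11 + 10 + 4 = 25
Path C: 6 + 5 = 11
Critical path = longest = max(15, 25, 11)
= 25 (Path B)


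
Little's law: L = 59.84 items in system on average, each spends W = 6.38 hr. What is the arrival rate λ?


Little's law: L = λW → λ = L / W
= 59.84 / 6.38
= 9.38 per hour


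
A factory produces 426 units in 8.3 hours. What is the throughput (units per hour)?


Throughput = units / time
= 426 / 8.3
= 51.3 units/hour


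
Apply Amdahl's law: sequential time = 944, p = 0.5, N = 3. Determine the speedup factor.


Amdahl's law: T_p = T × ((1-p) + p/N)
= 944 × ((1-0.5) + 0.5/3)
= 944 × (0.50 + 0.1667)
= 944 × 0.6667
= 629.33
Speedup = 944/629.33
= 1.50×


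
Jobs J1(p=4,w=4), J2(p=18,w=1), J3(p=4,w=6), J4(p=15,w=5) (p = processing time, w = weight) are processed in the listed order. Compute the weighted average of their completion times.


Completion times:
  J1: C=4, w×C=4×4=16
  J2: C=22, w×C=1×22=22
  J3: C=26, w×C=6×26=156
  J4: C=41, w×C=5×41=205
Sum w×C = 399
Sum w = 16
Weighted avg = 399/16
= 24.94


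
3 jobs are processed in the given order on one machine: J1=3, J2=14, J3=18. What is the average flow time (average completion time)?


Completion times:
  J1: completes at 3
  J2: completes at 17
  J3: completes at 35
Sum = 55
Average = 55/3
= 18.33


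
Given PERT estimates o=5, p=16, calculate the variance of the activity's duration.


σ² = ((p - o) / 6)² = (p - o)² / 36
= (16 - 5)² / 36
= 11² / 36
= 121 / 36
= 3.3611


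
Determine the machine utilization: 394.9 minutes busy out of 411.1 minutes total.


Utilization = busy / total × 100
= 394.9 / 411.1 × 100
= 96.1%


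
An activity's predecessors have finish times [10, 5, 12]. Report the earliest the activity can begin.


ES = max of all predecessor completion times
Predecessors: [10, 5, 12]
ES = max(10, 5, 12)
= 12


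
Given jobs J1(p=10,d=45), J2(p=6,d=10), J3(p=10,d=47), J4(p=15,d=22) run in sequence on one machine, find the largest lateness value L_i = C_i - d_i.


Lateness per job (L = C - d):
  J1: C=10, d=45, L=-35
  J2: C=16, d=10, L=6
  J3: C=26, d=47, L=-21
  J4: C=41, d=22, L=19
Lmax = max(-35, 6, -21, 19)
= 19


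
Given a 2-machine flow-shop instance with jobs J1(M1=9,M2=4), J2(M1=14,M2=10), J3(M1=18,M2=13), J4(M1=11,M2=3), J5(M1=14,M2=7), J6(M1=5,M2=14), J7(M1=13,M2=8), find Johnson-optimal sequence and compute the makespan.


Johnson's rule:
Group 1 (M1≤M2, sort by M1): ['J6']
Group 2 (M1>M2, sort desc M2): ['J3', 'J2', 'J7', 'J5', 'J1', 'J4']
Sequence: J6 → J3 → J2 → J7 → J5 → J1 → J4
Makespan calculation:
  J6: M1 done=5, M2 done=19
  J3: M1 done=23, M2 done=36
  J2: M1 done=37, M2 done=47
  J7: M1 done=50, M2 done=58
  J5: M1 done=64, M2 done=71
  J1: M1 done=73, M2 done=77
  J4: M1 done=84, M2 done=87
= Sequence: J6 → J3 → J2 → J7 → J5 → J1 → J4, Makespan: 87


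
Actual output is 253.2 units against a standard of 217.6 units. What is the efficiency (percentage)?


Efficiency = (actual / standard) × 100
= (253.2 / 217.6) × 100
= 116.4%


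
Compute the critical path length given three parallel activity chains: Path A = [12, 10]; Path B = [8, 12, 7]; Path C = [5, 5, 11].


Path A: 12 + 10 = 22
Path B: 8 + 12 + 7 = 27
Path C: 5 + 5 + 11 = 21
Critical path = longest = max(22, 27, 21)
= 27 (Path B)


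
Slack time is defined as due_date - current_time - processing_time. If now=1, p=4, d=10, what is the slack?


Slack = due - current_time - processing
= 10 - 1 - 4
= 5


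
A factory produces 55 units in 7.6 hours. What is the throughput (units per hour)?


Throughput = units / time
= 55 / 7.6
= 7.2 units/hour


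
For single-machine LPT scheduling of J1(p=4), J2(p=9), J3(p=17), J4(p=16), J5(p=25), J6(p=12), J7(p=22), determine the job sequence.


LPT: sort by longest processing time first
  J5: p=25
  J7: p=22
  J3: p=17
  J4: p=16
  J6: p=12
  J2: p=9
  J1: p=4
Order: J5 → J7 → J3 → J4 → J6 → J2 → J1


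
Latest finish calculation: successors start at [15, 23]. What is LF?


LF = min of all successor start times
Successors start at: [15, 23]
LF = min(15, 23)
= 15


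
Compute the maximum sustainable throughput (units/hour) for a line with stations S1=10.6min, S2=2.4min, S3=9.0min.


Bottleneck = longest station time
Station times: [10.6, 2.4, 9.0]
Max = 10.6 min
Rate = 60 / 10.6
= 5.66 units/hour (bottleneck: 10.6min)


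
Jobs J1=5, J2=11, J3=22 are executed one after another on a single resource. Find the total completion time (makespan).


Sequential makespan: sum all processing times
= 5 + 11 + 22
= 38 time units


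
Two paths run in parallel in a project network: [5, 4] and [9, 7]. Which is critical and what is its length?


Path A: 5 + 4 = 9
Path B: 9 + 7 = 16
Critical path = longest = max(9, 16)
= 16 (Path B)


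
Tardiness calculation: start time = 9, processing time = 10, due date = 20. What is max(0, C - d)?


Completion = start + processing = 9 + 10 = 19
Tardiness = max(0, C - d) = max(0, 19 - 20)
= max(0, -1)
= 0


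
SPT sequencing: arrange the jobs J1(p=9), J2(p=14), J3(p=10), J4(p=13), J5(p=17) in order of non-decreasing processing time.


SPT: sort by shortest processing time
  J1: p=9
  J3: p=10
  J4: p=13
  J2: p=14
  J5: p=17
Order: J1 → J3 → J4 → J2 → J5


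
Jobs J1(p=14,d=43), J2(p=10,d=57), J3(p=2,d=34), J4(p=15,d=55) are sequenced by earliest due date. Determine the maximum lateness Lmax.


EDD order: J3 → J1 → J4 → J2
Completion and lateness:
  J3: C=2, d=34, L=2-34=-32
  J1: C=16, d=43, L=16-43=-27
  J4: C=31, d=55, L=31-55=-24
  J2: C=41, d=57, L=41-57=-16
Lmax = max(-32, -27, -24, -16)
= -16


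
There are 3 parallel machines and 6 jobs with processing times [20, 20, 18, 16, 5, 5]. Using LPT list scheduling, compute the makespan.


Jobs (LPT sorted): [20, 20, 18, 16, 5, 5]
Machines: 3
  J=20 → Machine 1 (load: 0+20=20)
  J=20 → Machine 2 (load: 0+20=20)
  J=18 → Machine 3 (load: 0+18=18)
  J=16 → Machine 3 (load: 18+16=34)
  J=5 → Machine 1 (load: 20+5=25)
  J=5 → Machine 2 (load: 20+5=25)
Machine loads: [25, 25, 34]
Makespan = max = 34 time units


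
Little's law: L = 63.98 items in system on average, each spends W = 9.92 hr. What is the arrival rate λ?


Little's law: L = λW → λ = L / W
= 63.98 / 9.92
= 6.45 per hour


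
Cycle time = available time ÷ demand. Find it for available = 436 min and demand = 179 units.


Cycle time = available time / demand
= 436 / 179
= 2.44 min/unit


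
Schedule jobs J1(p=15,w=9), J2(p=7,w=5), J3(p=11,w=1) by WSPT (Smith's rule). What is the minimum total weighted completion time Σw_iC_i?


WSPT order (by p/w): J2 → J1 → J3
  J2: C=7, w·C=5×7=35
  J1: C=22, w·C=9×22=198
  J3: C=33, w·C=1×33=33
Σ w·C = 266
= 266


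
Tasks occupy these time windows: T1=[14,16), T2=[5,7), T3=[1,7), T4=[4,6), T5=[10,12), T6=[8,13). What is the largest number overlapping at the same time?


Check each time point for overlaps:
  t=5: 3 tasks active (T2, T3, T4)
Max concurrent = 3


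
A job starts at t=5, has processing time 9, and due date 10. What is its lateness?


Completion = 5 + 9 = 14
Lateness = C - d = 14 - 10
= 4


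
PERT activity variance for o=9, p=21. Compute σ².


σ² = ((p - o) / 6)² = (p - o)² / 36
= (21 - 9)² / 36
= 12² / 36
= 144 / 36
= 4.0000


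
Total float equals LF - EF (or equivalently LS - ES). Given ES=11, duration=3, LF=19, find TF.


EF = ES + duration = 11 + 3 = 14
LS = LF - duration = 19 - 3 = 16
Total Float = LF - EF = 19 - 14
(or LS - ES = 16 - 11)
= 5


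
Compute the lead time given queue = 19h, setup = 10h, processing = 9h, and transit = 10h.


Lead time = queue + setup + processing + transit
= 19 + 10 + 9 + 10
= 48 hours


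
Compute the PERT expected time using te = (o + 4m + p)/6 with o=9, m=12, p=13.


te = (o + 4m + p) / 6
= (9 + 4×12 + 13) / 6
= (9 + 48 + 13) / 6
= 70 / 6
= 11.67


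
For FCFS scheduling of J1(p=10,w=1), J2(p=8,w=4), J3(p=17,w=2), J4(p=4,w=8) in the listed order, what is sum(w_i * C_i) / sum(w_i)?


Completion times:
  J1: C=10, w×C=1×10=10
  J2: C=18, w×C=4×18=72
  J3: C=35, w×C=2×35=70
  J4: C=39, w×C=8×39=312
Sum w×C = 464
Sum w = 15
Weighted avg = 464/15
= 30.93


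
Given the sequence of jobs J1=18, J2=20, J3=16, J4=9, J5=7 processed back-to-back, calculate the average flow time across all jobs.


Completion times:
  J1: completes at 18
  J2: completes at 38
  J3: completes at 54
  J4: completes at 63
  J5: completes at 70
Sum = 243
Average = 243/5
= 48.60


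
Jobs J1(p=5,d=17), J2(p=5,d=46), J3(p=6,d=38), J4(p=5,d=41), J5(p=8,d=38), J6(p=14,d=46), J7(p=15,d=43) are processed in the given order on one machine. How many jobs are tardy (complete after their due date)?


Completion vs due date:
  J1: C=5, d=17 → on time
  J2: C=10, d=46 → on time
  J3: C=16, d=38 → on time
  J4: C=21, d=41 → on time
  J5: C=29, d=38 → on time
  J6: C=43, d=46 → on time
  J7: C=58, d=43 → TARDY
Tardy jobs: J7
Count = 1


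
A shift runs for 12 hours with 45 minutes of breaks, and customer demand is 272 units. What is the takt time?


Available = 12×60 - 45 = 675 min
Takt time = 675 / 272
= 2.48 min/unit


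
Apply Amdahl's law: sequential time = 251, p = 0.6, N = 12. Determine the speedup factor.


Amdahl's law: T_p = T × ((1-p) + p/N)
= 251 × ((1-0.6) + 0.6/12)
= 251 × (0.40 + 0.0500)
= 251 × 0.4500
= 112.95
Speedup = 251/112.95
= 2.22×


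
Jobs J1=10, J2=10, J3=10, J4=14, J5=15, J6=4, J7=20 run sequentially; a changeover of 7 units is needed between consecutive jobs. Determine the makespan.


Makespan = Σ processing + (n-1) × setup
= (10 + 10 + 10 + 14 + 15 + 4 + 20) + (7-1)×7
= 83 + 42
= 125 time units


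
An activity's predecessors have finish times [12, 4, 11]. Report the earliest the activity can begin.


ES = max of all predecessor completion times
Predecessors: [12, 4, 11]
ES = max(12, 4, 11)
= 12


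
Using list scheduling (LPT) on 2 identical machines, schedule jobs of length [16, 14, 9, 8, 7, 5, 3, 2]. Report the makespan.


Jobs (LPT sorted): [16, 14, 9, 8, 7, 5, 3, 2]
Machines: 2
  J=16 → Machine 1 (load: 0+16=16)
  J=14 → Machine 2 (load: 0+14=14)
  J=9 → Machine 2 (load: 14+9=23)
  J=8 → Machine 1 (load: 16+8=24)
  J=7 → Machine 2 (load: 23+7=30)
  J=5 → Machine 1 (load: 24+5=29)
  J=3 → Machine 1 (load: 29+3=32)
  J=2 → Machine 2 (load: 30+2=32)
Machine loads: [32, 32]
Makespan = max = 32 time units


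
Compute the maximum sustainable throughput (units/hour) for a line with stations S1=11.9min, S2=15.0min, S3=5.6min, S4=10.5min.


Bottleneck = longest station time
Station times: [11.9, 15.0, 5.6, 10.5]
Max = 15.0 min
Rate = 60 / 15.0
= 4.00 units/hour (bottleneck: 15.0min)


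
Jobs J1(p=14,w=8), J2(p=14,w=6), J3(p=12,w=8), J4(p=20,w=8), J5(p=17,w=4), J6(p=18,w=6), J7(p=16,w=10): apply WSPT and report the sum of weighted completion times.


WSPT order (by p/w): J3 → J7 → J1 → J2 → J4 → J6 → J5
  J3: C=12, w·C=8×12=96
  J7: C=28, w·C=10×28=280
  J1: C=42, w·C=8×42=336
  J2: C=56, w·C=6×56=336
  J4: C=76, w·C=8×76=608
  J6: C=94, w·C=6×94=564
  J5: C=111, w·C=4×111=444
Σ w·C = 2664
= 2664


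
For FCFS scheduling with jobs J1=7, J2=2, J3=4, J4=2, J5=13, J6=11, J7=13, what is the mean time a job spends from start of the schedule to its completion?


Completion times:
  J1: completes at 7
  J2: completes at 9
  J3: completes at 13
  J4: completes at 15
  J5: completes at 28
  J6: completes at 39
  J7: completes at 52
Sum = 163
Average = 163/7
= 23.29
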